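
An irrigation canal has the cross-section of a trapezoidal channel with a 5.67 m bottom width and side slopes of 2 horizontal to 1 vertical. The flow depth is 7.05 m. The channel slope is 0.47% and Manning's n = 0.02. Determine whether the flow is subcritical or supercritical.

With bottom width b = 5.67 m and side slope z = 2: A = (b + zy)y = (5.67 + 2×7.05)×7.05 = 139.4 m²; P = b + 2y√(1+z²) = 5.67 + 2×7.05×2.236 = 37.2 m.
Hydraulic radius R = A/P = 139.4/37.2 = 3.747 m.
V = (1/n) R^(2/3) √S = (1/0.02) × 3.747^(2/3) × √0.0047 = 8.269 m/s. Hydraulic depth D_h = A/T = 139.4/33.87 = 4.115 m.
Froude number Fr = V/√(g·D_h) = 8.269/√(9.81×4.115) = 1.3, which is greater than 1, so the flow is supercritical.

supercritical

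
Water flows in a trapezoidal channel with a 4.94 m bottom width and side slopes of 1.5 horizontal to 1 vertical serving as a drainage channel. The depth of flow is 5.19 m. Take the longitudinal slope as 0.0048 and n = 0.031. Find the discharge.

With bottom width b = 4.94 m and side slope z = 1.5: A = (b + zy)y = (4.94 + 1.5×5.19)×5.19 = 66.04 m²; P = b + 2y√(1+z²) = 4.94 + 2×5.19×1.803 = 23.65 m.
Hydraulic radius R = A/P = 66.04/23.65 = 2.792 m.
Manning's equation: Q = (1/n) A R^(2/3) S^(1/2) = (1/0.031) × 66.04 × 2.792^(2/3) × 0.0048^(1/2) = 293 m³/s.

Q = 293 m³/s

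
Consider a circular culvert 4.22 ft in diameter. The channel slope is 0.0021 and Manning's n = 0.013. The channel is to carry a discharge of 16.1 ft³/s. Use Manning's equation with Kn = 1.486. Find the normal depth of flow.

y_n = 1.32 ft

Manning's equation rearranged: A R^(2/3) = nQ / (1.486·√S) = 0.013 × 16.1 / (1.486 × √0.0021) = 3.074.
Trying y = 1.65 ft: A R^(2/3) = 4.685 — high.
Trying y = 1.32 ft: A R^(2/3) = 3.077 — matches.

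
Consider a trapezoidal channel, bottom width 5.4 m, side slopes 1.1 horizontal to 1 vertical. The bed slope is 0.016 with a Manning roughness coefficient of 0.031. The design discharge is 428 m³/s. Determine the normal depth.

y_n = 4.99 m

Manning's equation rearranged: A R^(2/3) = nQ / (1·√S) = 0.031 × 428 / (√0.016) = 104.9.
Try y = 5.53 m: A R^(2/3) = 129.4 — too large.
Try y = 4.01 m: A R^(2/3) = 67.98 — too small.
Try y = 4.99 m: A R^(2/3) = 105 — matches.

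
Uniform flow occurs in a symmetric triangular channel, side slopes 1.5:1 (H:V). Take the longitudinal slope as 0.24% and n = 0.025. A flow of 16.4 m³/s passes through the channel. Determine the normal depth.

y_n = 2.37 m

Manning's equation rearranged: A R^(2/3) = nQ / (1·√S) = 0.025 × 16.4 / (√0.0024) = 8.369.
At y = 1.77 m: A R^(2/3) = 3.832 — low.
At y = 2.87 m: A R^(2/3) = 13.91 — high.
At y = 2.37 m: A R^(2/3) = 8.346 — matches.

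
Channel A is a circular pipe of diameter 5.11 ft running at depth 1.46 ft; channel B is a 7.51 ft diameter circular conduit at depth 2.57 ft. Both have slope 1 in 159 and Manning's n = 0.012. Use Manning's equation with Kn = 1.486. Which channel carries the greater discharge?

channel B

Channel A: For a circular section of diameter D = 5.11 ft at depth y = 1.46 ft, the central angle is θ = 2 arccos(1 − 2y/D) = 2.256 rad. Then A = (D²/8)(θ − sin θ) = 4.835 ft² and P = Dθ/2 = 5.763 ft. Hydraulic radius R = A/P = 4.835/5.763 = 0.8389 ft. Q_A = (1.486/0.012)·4.835·0.8389^(2/3)·√0.006289 = 42.24 ft³/s.
Channel B: For a circular section of diameter D = 7.51 ft at depth y = 2.57 ft, the central angle is θ = 2 arccos(1 − 2y/D) = 2.499 rad. Then A = (D²/8)(θ − sin θ) = 13.4 ft² and P = Dθ/2 = 9.385 ft. Hydraulic radius R = A/P = 13.4/9.385 = 1.428 ft. Q_B = (1.486/0.012)·13.4·1.428^(2/3)·√0.006289 = 166.8 ft³/s.
Q_A = 42.24 ft³/s vs Q_B = 166.8 ft³/s, so channel B carries more.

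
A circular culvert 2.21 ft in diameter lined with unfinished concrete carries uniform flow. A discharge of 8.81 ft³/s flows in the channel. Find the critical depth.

At critical depth, Q² T / (g A³) = 1, i.e. A³/T = Q²/g = 8.81²/32.2 = 2.41.
Try y = 1.18 ft: A³/T = 4.103 — too large.
Try y = 0.754 ft: A³/T = 0.7363 — too small.
Try y = 1.03 ft: A³/T = 2.441 — matches.

y_c = 1.03 ft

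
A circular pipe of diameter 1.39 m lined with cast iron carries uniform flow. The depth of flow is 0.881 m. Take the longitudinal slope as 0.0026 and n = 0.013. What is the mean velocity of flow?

V = 2.12 m/s

For a circular section of diameter D = 1.39 m at depth y = 0.881 m, the central angle is θ = 2 arccos(1 − 2y/D) = 3.683 rad. Then A = (D²/8)(θ − sin θ) = 1.014 m² and P = Dθ/2 = 2.56 m.
Hydraulic radius R = A/P = 1.014/2.56 = 0.3962 m.
From Manning's equation, V = (1/n) R^(2/3) S^(1/2) = (1/0.013) × 0.3962^(2/3) × 0.0026^(1/2) = 2.12 m/s.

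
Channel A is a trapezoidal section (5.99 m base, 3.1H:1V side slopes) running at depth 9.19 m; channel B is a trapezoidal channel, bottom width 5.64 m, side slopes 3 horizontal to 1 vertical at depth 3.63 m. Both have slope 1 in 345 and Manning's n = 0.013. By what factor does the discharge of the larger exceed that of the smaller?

9.18

Channel A: With bottom width b = 5.99 m and side slope z = 3.1: A = (b + zy)y = (5.99 + 3.1×9.19)×9.19 = 316.9 m²; P = b + 2y√(1+z²) = 5.99 + 2×9.19×3.257 = 65.86 m. Hydraulic radius R = A/P = 316.9/65.86 = 4.811 m. Q_A = (1/0.013)·316.9·4.811^(2/3)·√0.002899 = 3740 m³/s.
Channel B: With bottom width b = 5.64 m and side slope z = 3: A = (b + zy)y = (5.64 + 3×3.63)×3.63 = 60 m²; P = b + 2y√(1+z²) = 5.64 + 2×3.63×3.162 = 28.6 m. Hydraulic radius R = A/P = 60/28.6 = 2.098 m. Q_B = (1/0.013)·60·2.098^(2/3)·√0.002899 = 407.3 m³/s.
The larger discharge is 3740 m³/s and the smaller is 407.3 m³/s; the ratio is 9.18.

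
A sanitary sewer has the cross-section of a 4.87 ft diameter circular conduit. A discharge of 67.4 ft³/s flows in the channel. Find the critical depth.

At critical depth, Q² T / (g A³) = 1, i.e. A³/T = Q²/g = 67.4²/32.2 = 141.1.
Try y = 2.85 ft: A³/T = 302.7 — over.
Try y = 1.65 ft: A³/T = 37.24 — short.
Try y = 2.33 ft: A³/T = 140.2 — ≈ 141.1.

y_c = 2.33 ft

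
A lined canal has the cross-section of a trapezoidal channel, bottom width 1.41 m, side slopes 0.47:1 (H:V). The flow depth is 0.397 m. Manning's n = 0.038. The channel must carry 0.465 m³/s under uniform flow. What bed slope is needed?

With bottom width b = 1.41 m and side slope z = 0.47: A = (b + zy)y = (1.41 + 0.47×0.397)×0.397 = 0.6338 m²; P = b + 2y√(1+z²) = 1.41 + 2×0.397×1.105 = 2.287 m.
Hydraulic radius R = A/P = 0.6338/2.287 = 0.2771 m.
From Manning's equation, S = [nQ / (1 A R^(2/3))]² = [0.038 × 0.465 / (1 × 0.6338 × 0.2771^(2/3))]² = 0.0043.

S = 0.0043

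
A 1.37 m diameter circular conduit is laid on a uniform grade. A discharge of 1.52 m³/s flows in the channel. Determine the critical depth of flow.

At critical depth, Q² T / (g A³) = 1, i.e. A³/T = Q²/g = 1.52²/9.81 = 0.2355.
Trying y = 0.746 m: A³/T = 0.4048 — too large.
Trying y = 0.647 m: A³/T = 0.235 — ≈ 0.2355.

y_c = 0.647 m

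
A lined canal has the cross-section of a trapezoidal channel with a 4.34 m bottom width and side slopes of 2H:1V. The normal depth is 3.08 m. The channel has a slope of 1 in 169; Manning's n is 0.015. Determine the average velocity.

V = 7.55 m/s

With bottom width b = 4.34 m and side slope z = 2: A = (b + zy)y = (4.34 + 2×3.08)×3.08 = 32.34 m²; P = b + 2y√(1+z²) = 4.34 + 2×3.08×2.236 = 18.11 m.
Hydraulic radius R = A/P = 32.34/18.11 = 1.785 m.
From Manning's equation, V = (1/n) R^(2/3) S^(1/2) = (1/0.015) × 1.785^(2/3) × 0.005917^(1/2) = 7.55 m/s.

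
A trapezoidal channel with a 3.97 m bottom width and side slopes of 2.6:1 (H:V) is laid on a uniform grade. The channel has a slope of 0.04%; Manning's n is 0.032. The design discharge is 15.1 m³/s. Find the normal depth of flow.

y_n = 2.14 m

Manning's equation rearranged: A R^(2/3) = nQ / (1·√S) = 0.032 × 15.1 / (√0.0004) = 24.16.
At y = 2.72 m: A R^(2/3) = 40.58 — over.
At y = 1.69 m: A R^(2/3) = 14.66 — short.
At y = 2.14 m: A R^(2/3) = 24.1 — close enough.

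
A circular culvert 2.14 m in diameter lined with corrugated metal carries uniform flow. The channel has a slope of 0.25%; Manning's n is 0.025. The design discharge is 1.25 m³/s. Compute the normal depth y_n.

Manning's equation rearranged: A R^(2/3) = nQ / (1·√S) = 0.025 × 1.25 / (√0.0025) = 0.625.
At y = 0.942 m: A R^(2/3) = 0.9495 — too large.
At y = 0.75 m: A R^(2/3) = 0.6248 — matches.

y_n = 0.75 m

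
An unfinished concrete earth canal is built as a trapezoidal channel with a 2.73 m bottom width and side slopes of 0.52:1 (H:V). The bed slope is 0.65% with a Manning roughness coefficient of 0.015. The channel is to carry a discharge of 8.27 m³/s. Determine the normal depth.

Manning's equation rearranged: A R^(2/3) = nQ / (1·√S) = 0.015 × 8.27 / (√0.0065) = 1.539.
Try y = 0.621 m: A R^(2/3) = 1.128 — short.
Try y = 0.958 m: A R^(2/3) = 2.279 — over.
Try y = 0.752 m: A R^(2/3) = 1.538 — close enough.

y_n = 0.752 m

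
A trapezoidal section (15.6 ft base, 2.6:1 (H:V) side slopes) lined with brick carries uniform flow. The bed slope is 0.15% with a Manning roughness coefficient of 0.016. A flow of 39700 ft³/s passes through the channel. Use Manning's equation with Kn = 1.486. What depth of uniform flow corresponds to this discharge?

y_n = 24.9 ft

Manning's equation rearranged: A R^(2/3) = nQ / (1.486·√S) = 0.016 × 39700 / (1.486 × √0.0015) = 11040.
Trying y = 22 ft: A R^(2/3) = 8203 — low.
Trying y = 29 ft: A R^(2/3) = 15980 — high.
Trying y = 24.9 ft: A R^(2/3) = 11040 — matches.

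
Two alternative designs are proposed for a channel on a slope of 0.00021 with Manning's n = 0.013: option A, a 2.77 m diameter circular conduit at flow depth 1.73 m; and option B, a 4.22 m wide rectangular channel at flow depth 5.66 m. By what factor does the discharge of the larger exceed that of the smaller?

9.45

Channel A: For a circular section of diameter D = 2.77 m at depth y = 1.73 m, the central angle is θ = 2 arccos(1 − 2y/D) = 3.645 rad. Then A = (D²/8)(θ − sin θ) = 3.959 m² and P = Dθ/2 = 5.048 m. Hydraulic radius R = A/P = 3.959/5.048 = 0.7842 m. Q_A = (1/0.013)·3.959·0.7842^(2/3)·√0.00021 = 3.753 m³/s.
Channel B: Flow area A = b·y = 4.22 × 5.66 = 23.89 m². Wetted perimeter P = b + 2y = 4.22 + 2×5.66 = 15.54 m. Hydraulic radius R = A/P = 23.89/15.54 = 1.537 m. Q_B = (1/0.013)·23.89·1.537^(2/3)·√0.00021 = 35.46 m³/s.
The larger discharge is 35.46 m³/s and the smaller is 3.753 m³/s; the ratio is 9.45.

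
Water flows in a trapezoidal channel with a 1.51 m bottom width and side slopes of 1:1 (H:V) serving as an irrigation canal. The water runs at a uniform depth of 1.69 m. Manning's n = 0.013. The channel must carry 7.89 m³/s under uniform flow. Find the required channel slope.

With bottom width b = 1.51 m and side slope z = 1: A = (b + zy)y = (1.51 + 1×1.69)×1.69 = 5.408 m²; P = b + 2y√(1+z²) = 1.51 + 2×1.69×1.414 = 6.29 m.
Hydraulic radius R = A/P = 5.408/6.29 = 0.8598 m.
From Manning's equation, S = [nQ / (1 A R^(2/3))]² = [0.013 × 7.89 / (1 × 5.408 × 0.8598^(2/3))]² = 0.00044.

S = 0.00044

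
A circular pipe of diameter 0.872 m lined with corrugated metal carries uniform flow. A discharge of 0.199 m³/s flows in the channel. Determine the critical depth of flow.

y_c = 0.258 m

At critical depth, Q² T / (g A³) = 1, i.e. A³/T = Q²/g = 0.199²/9.81 = 0.004037.
Try y = 0.322 m: A³/T = 0.009553 — too large.
Try y = 0.228 m: A³/T = 0.00251 — too small.
Try y = 0.258 m: A³/T = 0.004057 — matches.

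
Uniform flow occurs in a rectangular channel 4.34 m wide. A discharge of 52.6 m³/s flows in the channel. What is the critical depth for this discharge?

For a rectangular channel, critical depth y_c = (q²/g)^(1/3) where q = Q/b = 52.6/4.34 = 12.12 m²/s.
So y_c = (12.12²/9.81)^(1/3) = 2.46 m.

y_c = 2.46 m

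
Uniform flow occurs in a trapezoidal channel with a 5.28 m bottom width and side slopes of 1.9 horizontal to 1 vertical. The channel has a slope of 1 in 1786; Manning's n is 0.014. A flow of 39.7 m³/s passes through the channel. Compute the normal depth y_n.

Manning's equation rearranged: A R^(2/3) = nQ / (1·√S) = 0.014 × 39.7 / (√0.0005599) = 23.49.
Try y = 2.55 m: A R^(2/3) = 35.18 — too large.
Try y = 1.54 m: A R^(2/3) = 13.16 — too small.
Try y = 2.08 m: A R^(2/3) = 23.47 — matches.

y_n = 2.08 m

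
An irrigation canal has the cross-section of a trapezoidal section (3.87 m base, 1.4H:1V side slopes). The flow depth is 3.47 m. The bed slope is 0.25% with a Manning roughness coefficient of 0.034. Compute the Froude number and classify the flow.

subcritical

With bottom width b = 3.87 m and side slope z = 1.4: A = (b + zy)y = (3.87 + 1.4×3.47)×3.47 = 30.29 m²; P = b + 2y√(1+z²) = 3.87 + 2×3.47×1.72 = 15.81 m.
Hydraulic radius R = A/P = 30.29/15.81 = 1.916 m.
V = (1/n) R^(2/3) √S = (1/0.034) × 1.916^(2/3) × √0.0025 = 2.268 m/s. Hydraulic depth D_h = A/T = 30.29/13.59 = 2.229 m.
Froude number Fr = V/√(g·D_h) = 2.268/√(9.81×2.229) = 0.485, which is less than 1, so the flow is subcritical.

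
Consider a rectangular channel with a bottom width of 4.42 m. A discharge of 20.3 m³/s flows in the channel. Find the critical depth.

y_c = 1.29 m

For a rectangular channel, critical depth y_c = (q²/g)^(1/3) where q = Q/b = 20.3/4.42 = 4.593 m²/s.
So y_c = (4.593²/9.81)^(1/3) = 1.29 m.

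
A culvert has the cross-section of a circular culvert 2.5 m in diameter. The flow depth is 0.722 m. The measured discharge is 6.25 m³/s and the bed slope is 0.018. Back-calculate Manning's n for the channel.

For a circular section of diameter D = 2.5 m at depth y = 0.722 m, the central angle is θ = 2 arccos(1 − 2y/D) = 2.269 rad. Then A = (D²/8)(θ − sin θ) = 1.175 m² and P = Dθ/2 = 2.837 m.
Hydraulic radius R = A/P = 1.175/2.837 = 0.4141 m.
Rearranging Manning's equation: n = (1/Q) A R^(2/3) S^(1/2) = (1/6.25) × 1.175 × 0.4141^(2/3) × √0.018 = 0.014.

n = 0.014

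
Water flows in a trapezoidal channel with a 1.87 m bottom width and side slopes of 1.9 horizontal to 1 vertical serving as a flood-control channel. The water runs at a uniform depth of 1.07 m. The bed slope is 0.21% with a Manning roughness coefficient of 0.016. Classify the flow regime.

With bottom width b = 1.87 m and side slope z = 1.9: A = (b + zy)y = (1.87 + 1.9×1.07)×1.07 = 4.176 m²; P = b + 2y√(1+z²) = 1.87 + 2×1.07×2.147 = 6.465 m.
Hydraulic radius R = A/P = 4.176/6.465 = 0.646 m.
V = (1/n) R^(2/3) √S = (1/0.016) × 0.646^(2/3) × √0.0021 = 2.14 m/s. Hydraulic depth D_h = A/T = 4.176/5.936 = 0.7035 m.
Froude number Fr = V/√(g·D_h) = 2.14/√(9.81×0.7035) = 0.815, which is less than 1, so the flow is subcritical.

subcritical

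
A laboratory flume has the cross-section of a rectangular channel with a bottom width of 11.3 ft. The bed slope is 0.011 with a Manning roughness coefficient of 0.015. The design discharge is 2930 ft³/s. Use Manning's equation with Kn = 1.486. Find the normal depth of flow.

Manning's equation rearranged: A R^(2/3) = nQ / (1.486·√S) = 0.015 × 2930 / (1.486 × √0.011) = 282.
At y = 9.25 ft: A R^(2/3) = 241.3 — too small.
At y = 12.2 ft: A R^(2/3) = 339.3 — too large.
At y = 10.5 ft: A R^(2/3) = 282.5 — ≈ 282.

y_n = 10.5 ft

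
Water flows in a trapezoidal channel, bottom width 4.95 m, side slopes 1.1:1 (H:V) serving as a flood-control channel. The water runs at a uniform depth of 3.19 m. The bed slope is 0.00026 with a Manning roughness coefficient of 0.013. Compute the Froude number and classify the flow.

subcritical

With bottom width b = 4.95 m and side slope z = 1.1: A = (b + zy)y = (4.95 + 1.1×3.19)×3.19 = 26.98 m²; P = b + 2y√(1+z²) = 4.95 + 2×3.19×1.487 = 14.43 m.
Hydraulic radius R = A/P = 26.98/14.43 = 1.869 m.
V = (1/n) R^(2/3) √S = (1/0.013) × 1.869^(2/3) × √0.00026 = 1.882 m/s. Hydraulic depth D_h = A/T = 26.98/11.97 = 2.255 m.
Froude number Fr = V/√(g·D_h) = 1.882/√(9.81×2.255) = 0.4, which is less than 1, so the flow is subcritical.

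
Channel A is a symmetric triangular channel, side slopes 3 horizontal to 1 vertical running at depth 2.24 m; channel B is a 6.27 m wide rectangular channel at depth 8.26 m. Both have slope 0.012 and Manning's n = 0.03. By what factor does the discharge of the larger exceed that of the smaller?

Channel A: For a triangular section with side slope z = 3: A = zy² = 3×2.24² = 15.05 m²; P = 2y√(1+z²) = 2×2.24×3.162 = 14.17 m. Hydraulic radius R = A/P = 15.05/14.17 = 1.063 m. Q_A = (1/0.03)·15.05·1.063^(2/3)·√0.012 = 57.23 m³/s.
Channel B: Flow area A = b·y = 6.27 × 8.26 = 51.79 m². Wetted perimeter P = b + 2y = 6.27 + 2×8.26 = 22.79 m. Hydraulic radius R = A/P = 51.79/22.79 = 2.272 m. Q_B = (1/0.03)·51.79·2.272^(2/3)·√0.012 = 326.9 m³/s.
The larger discharge is 326.9 m³/s and the smaller is 57.23 m³/s; the ratio is 5.71.

5.71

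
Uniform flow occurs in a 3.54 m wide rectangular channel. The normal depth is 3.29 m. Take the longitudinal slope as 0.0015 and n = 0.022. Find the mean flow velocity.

Flow area A = b·y = 3.54 × 3.29 = 11.65 m². Wetted perimeter P = b + 2y = 3.54 + 2×3.29 = 10.12 m.
Hydraulic radius R = A/P = 11.65/10.12 = 1.151 m.
From Manning's equation, V = (1/n) R^(2/3) S^(1/2) = (1/0.022) × 1.151^(2/3) × 0.0015^(1/2) = 1.93 m/s.

V = 1.93 m/s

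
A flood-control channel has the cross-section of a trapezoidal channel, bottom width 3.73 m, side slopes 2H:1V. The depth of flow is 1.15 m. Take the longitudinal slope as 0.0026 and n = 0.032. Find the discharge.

Q = 9.38 m³/s

With bottom width b = 3.73 m and side slope z = 2: A = (b + zy)y = (3.73 + 2×1.15)×1.15 = 6.934 m²; P = b + 2y√(1+z²) = 3.73 + 2×1.15×2.236 = 8.873 m.
Hydraulic radius R = A/P = 6.934/8.873 = 0.7815 m.
Manning's equation: Q = (1/n) A R^(2/3) S^(1/2) = (1/0.032) × 6.934 × 0.7815^(2/3) × 0.0026^(1/2) = 9.38 m³/s.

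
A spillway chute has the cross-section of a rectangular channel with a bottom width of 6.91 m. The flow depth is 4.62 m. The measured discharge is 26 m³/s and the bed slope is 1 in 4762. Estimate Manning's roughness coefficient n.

Flow area A = b·y = 6.91 × 4.62 = 31.92 m². Wetted perimeter P = b + 2y = 6.91 + 2×4.62 = 16.15 m.
Hydraulic radius R = A/P = 31.92/16.15 = 1.977 m.
Rearranging Manning's equation: n = (1/Q) A R^(2/3) S^(1/2) = (1/26) × 31.92 × 1.977^(2/3) × √0.00021 = 0.028.

n = 0.028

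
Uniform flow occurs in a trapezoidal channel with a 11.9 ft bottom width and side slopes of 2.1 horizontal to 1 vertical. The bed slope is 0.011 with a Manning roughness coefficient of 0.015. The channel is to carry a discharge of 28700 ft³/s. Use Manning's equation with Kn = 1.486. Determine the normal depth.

y_n = 15.4 ft

Manning's equation rearranged: A R^(2/3) = nQ / (1.486·√S) = 0.015 × 28700 / (1.486 × √0.011) = 2762.
Trying y = 11.7 ft: A R^(2/3) = 1476 — short.
Trying y = 18.1 ft: A R^(2/3) = 4024 — over.
Trying y = 15.4 ft: A R^(2/3) = 2760 — matches.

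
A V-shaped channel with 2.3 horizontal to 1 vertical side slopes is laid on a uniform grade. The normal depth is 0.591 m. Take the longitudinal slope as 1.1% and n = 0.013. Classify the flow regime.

supercritical

For a triangular section with side slope z = 2.3: A = zy² = 2.3×0.591² = 0.8033 m²; P = 2y√(1+z²) = 2×0.591×2.508 = 2.964 m.
Hydraulic radius R = A/P = 0.8033/2.964 = 0.271 m.
V = (1/n) R^(2/3) √S = (1/0.013) × 0.271^(2/3) × √0.011 = 3.379 m/s. Hydraulic depth D_h = A/T = 0.8033/2.719 = 0.2955 m.
Froude number Fr = V/√(g·D_h) = 3.379/√(9.81×0.2955) = 1.98, which is greater than 1, so the flow is supercritical.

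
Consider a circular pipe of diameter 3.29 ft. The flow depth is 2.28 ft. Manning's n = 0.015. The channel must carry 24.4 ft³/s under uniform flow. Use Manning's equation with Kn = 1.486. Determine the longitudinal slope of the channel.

For a circular section of diameter D = 3.29 ft at depth y = 2.28 ft, the central angle is θ = 2 arccos(1 − 2y/D) = 3.934 rad. Then A = (D²/8)(θ − sin θ) = 6.287 ft² and P = Dθ/2 = 6.472 ft.
Hydraulic radius R = A/P = 6.287/6.472 = 0.9714 ft.
From Manning's equation, S = [nQ / (1.486 A R^(2/3))]² = [0.015 × 24.4 / (1.486 × 6.287 × 0.9714^(2/3))]² = 0.0016.

S = 0.0016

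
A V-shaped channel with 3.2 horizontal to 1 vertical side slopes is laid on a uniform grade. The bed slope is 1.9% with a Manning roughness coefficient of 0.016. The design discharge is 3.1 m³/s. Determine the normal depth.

Manning's equation rearranged: A R^(2/3) = nQ / (1·√S) = 0.016 × 3.1 / (√0.019) = 0.3598.
Try y = 0.386 m: A R^(2/3) = 0.1544 — short.
Try y = 0.609 m: A R^(2/3) = 0.5207 — over.
Try y = 0.53 m: A R^(2/3) = 0.3595 — matches.

y_n = 0.53 m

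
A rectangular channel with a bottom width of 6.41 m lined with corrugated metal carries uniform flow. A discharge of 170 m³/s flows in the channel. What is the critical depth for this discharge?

For a rectangular channel, critical depth y_c = (q²/g)^(1/3) where q = Q/b = 170/6.41 = 26.52 m²/s.
So y_c = (26.52²/9.81)^(1/3) = 4.15 m.

y_c = 4.15 m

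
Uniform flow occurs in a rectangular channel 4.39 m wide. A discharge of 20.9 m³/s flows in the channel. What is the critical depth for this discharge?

y_c = 1.32 m

For a rectangular channel, critical depth y_c = (q²/g)^(1/3) where q = Q/b = 20.9/4.39 = 4.761 m²/s.
So y_c = (4.761²/9.81)^(1/3) = 1.32 m.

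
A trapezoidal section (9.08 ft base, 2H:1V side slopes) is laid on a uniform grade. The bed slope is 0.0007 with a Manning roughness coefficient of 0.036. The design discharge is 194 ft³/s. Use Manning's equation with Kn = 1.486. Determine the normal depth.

y_n = 4.72 ft

Manning's equation rearranged: A R^(2/3) = nQ / (1.486·√S) = 0.036 × 194 / (1.486 × √0.0007) = 177.6.
Try y = 5.82 ft: A R^(2/3) = 274.5 — over.
Try y = 3.34 ft: A R^(2/3) = 88.82 — short.
Try y = 4.72 ft: A R^(2/3) = 177.6 — ≈ 177.6.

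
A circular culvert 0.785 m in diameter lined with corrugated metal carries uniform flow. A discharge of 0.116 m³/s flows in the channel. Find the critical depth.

At critical depth, Q² T / (g A³) = 1, i.e. A³/T = Q²/g = 0.116²/9.81 = 0.001372.
Trying y = 0.145 m: A³/T = 0.0003815 — low.
Trying y = 0.238 m: A³/T = 0.002637 — high.
Trying y = 0.201 m: A³/T = 0.001368 — close enough.

y_c = 0.201 m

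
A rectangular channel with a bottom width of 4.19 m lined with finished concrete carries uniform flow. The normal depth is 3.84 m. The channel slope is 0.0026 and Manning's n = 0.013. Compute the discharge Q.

Flow area A = b·y = 4.19 × 3.84 = 16.09 m². Wetted perimeter P = b + 2y = 4.19 + 2×3.84 = 11.87 m.
Hydraulic radius R = A/P = 16.09/11.87 = 1.355 m.
Manning's equation: Q = (1/n) A R^(2/3) S^(1/2) = (1/0.013) × 16.09 × 1.355^(2/3) × 0.0026^(1/2) = 77.3 m³/s.

Q = 77.3 m³/s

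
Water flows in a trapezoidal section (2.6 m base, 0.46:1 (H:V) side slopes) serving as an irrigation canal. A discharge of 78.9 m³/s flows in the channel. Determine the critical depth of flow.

y_c = 3.64 m

At critical depth, Q² T / (g A³) = 1, i.e. A³/T = Q²/g = 78.9²/9.81 = 634.6.
Try y = 2.5 m: A³/T = 168.2 — short.
Try y = 3.64 m: A³/T = 633.1 — close enough.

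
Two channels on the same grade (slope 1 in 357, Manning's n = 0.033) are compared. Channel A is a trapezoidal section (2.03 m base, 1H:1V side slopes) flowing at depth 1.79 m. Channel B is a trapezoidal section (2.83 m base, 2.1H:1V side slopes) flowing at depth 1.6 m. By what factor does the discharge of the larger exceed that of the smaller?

1.45

Channel A: With bottom width b = 2.03 m and side slope z = 1: A = (b + zy)y = (2.03 + 1×1.79)×1.79 = 6.838 m²; P = b + 2y√(1+z²) = 2.03 + 2×1.79×1.414 = 7.093 m. Hydraulic radius R = A/P = 6.838/7.093 = 0.964 m. Q_A = (1/0.033)·6.838·0.964^(2/3)·√0.002801 = 10.7 m³/s.
Channel B: With bottom width b = 2.83 m and side slope z = 2.1: A = (b + zy)y = (2.83 + 2.1×1.6)×1.6 = 9.904 m²; P = b + 2y√(1+z²) = 2.83 + 2×1.6×2.326 = 10.27 m. Hydraulic radius R = A/P = 9.904/10.27 = 0.9641 m. Q_B = (1/0.033)·9.904·0.9641^(2/3)·√0.002801 = 15.5 m³/s.
The larger discharge is 15.5 m³/s and the smaller is 10.7 m³/s; the ratio is 1.45.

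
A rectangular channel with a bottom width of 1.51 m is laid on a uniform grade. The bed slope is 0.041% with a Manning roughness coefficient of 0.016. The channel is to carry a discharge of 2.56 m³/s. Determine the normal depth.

Manning's equation rearranged: A R^(2/3) = nQ / (1·√S) = 0.016 × 2.56 / (√0.00041) = 2.023.
At y = 2.26 m: A R^(2/3) = 2.335 — over.
At y = 1.45 m: A R^(2/3) = 1.373 — short.
At y = 2 m: A R^(2/3) = 2.023 — matches.

y_n = 2 m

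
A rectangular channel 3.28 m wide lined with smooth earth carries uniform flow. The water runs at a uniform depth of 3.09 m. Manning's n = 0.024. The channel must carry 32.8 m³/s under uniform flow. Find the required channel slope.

Flow area A = b·y = 3.28 × 3.09 = 10.14 m². Wetted perimeter P = b + 2y = 3.28 + 2×3.09 = 9.46 m.
Hydraulic radius R = A/P = 10.14/9.46 = 1.071 m.
From Manning's equation, S = [nQ / (1 A R^(2/3))]² = [0.024 × 32.8 / (1 × 10.14 × 1.071^(2/3))]² = 0.0055.

S = 0.0055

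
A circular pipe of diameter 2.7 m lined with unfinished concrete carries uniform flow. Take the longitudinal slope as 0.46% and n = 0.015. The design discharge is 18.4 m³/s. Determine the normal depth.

Manning's equation rearranged: A R^(2/3) = nQ / (1·√S) = 0.015 × 18.4 / (√0.0046) = 4.069.
At y = 2.49 m: A R^(2/3) = 4.731 — over.
At y = 2.05 m: A R^(2/3) = 4.074 — close enough.

y_n = 2.05 m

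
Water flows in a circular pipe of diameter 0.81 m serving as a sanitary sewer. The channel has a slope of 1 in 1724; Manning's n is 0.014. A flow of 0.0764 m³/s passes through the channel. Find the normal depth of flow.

y_n = 0.276 m

Manning's equation rearranged: A R^(2/3) = nQ / (1·√S) = 0.014 × 0.0764 / (√0.00058) = 0.04441.
At y = 0.231 m: A R^(2/3) = 0.03154 — too small.
At y = 0.347 m: A R^(2/3) = 0.06781 — too large.
At y = 0.276 m: A R^(2/3) = 0.04441 — ≈ 0.04441.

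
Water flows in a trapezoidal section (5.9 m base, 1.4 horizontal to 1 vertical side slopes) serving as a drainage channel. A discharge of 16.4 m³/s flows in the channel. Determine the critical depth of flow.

At critical depth, Q² T / (g A³) = 1, i.e. A³/T = Q²/g = 16.4²/9.81 = 27.42.
Trying y = 0.662 m: A³/T = 11.9 — too small.
Trying y = 0.977 m: A³/T = 41.46 — too large.
Trying y = 0.86 m: A³/T = 27.45 — close enough.

y_c = 0.86 m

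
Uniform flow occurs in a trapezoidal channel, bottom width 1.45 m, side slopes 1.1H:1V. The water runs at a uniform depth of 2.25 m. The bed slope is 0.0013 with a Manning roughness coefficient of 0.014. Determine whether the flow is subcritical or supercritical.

subcritical

With bottom width b = 1.45 m and side slope z = 1.1: A = (b + zy)y = (1.45 + 1.1×2.25)×2.25 = 8.831 m²; P = b + 2y√(1+z²) = 1.45 + 2×2.25×1.487 = 8.14 m.
Hydraulic radius R = A/P = 8.831/8.14 = 1.085 m.
V = (1/n) R^(2/3) √S = (1/0.014) × 1.085^(2/3) × √0.0013 = 2.719 m/s. Hydraulic depth D_h = A/T = 8.831/6.4 = 1.38 m.
Froude number Fr = V/√(g·D_h) = 2.719/√(9.81×1.38) = 0.739, which is less than 1, so the flow is subcritical.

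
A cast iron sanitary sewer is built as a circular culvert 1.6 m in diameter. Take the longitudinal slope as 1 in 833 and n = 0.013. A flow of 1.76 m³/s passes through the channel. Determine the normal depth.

Manning's equation rearranged: A R^(2/3) = nQ / (1·√S) = 0.013 × 1.76 / (√0.0012) = 0.6604.
Trying y = 0.998 m: A R^(2/3) = 0.7775 — over.
Trying y = 0.653 m: A R^(2/3) = 0.3816 — short.
Trying y = 0.898 m: A R^(2/3) = 0.6605 — matches.

y_n = 0.898 m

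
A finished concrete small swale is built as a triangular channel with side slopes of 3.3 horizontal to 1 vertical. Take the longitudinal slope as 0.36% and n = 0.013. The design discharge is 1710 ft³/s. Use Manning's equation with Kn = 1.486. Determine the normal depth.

Manning's equation rearranged: A R^(2/3) = nQ / (1.486·√S) = 0.013 × 1710 / (1.486 × √0.0036) = 249.3.
Trying y = 7.2 ft: A R^(2/3) = 390.2 — high.
Trying y = 4.22 ft: A R^(2/3) = 93.89 — low.
Trying y = 6.09 ft: A R^(2/3) = 249.7 — close enough.

y_n = 6.09 ft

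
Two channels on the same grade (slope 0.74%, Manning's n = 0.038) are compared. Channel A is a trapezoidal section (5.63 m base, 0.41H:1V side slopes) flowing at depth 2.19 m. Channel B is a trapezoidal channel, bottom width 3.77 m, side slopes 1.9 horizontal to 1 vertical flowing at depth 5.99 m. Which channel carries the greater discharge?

Channel A: With bottom width b = 5.63 m and side slope z = 0.41: A = (b + zy)y = (5.63 + 0.41×2.19)×2.19 = 14.3 m²; P = b + 2y√(1+z²) = 5.63 + 2×2.19×1.081 = 10.36 m. Hydraulic radius R = A/P = 14.3/10.36 = 1.379 m. Q_A = (1/0.038)·14.3·1.379^(2/3)·√0.0074 = 40.1 m³/s.
Channel B: With bottom width b = 3.77 m and side slope z = 1.9: A = (b + zy)y = (3.77 + 1.9×5.99)×5.99 = 90.75 m²; P = b + 2y√(1+z²) = 3.77 + 2×5.99×2.147 = 29.49 m. Hydraulic radius R = A/P = 90.75/29.49 = 3.077 m. Q_B = (1/0.038)·90.75·3.077^(2/3)·√0.0074 = 434.7 m³/s.
Q_A = 40.1 m³/s vs Q_B = 434.7 m³/s, so channel B carries more.

channel B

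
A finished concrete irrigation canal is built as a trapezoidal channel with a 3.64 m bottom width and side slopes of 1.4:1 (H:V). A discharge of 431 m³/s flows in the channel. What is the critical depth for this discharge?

y_c = 6.04 m

At critical depth, Q² T / (g A³) = 1, i.e. A³/T = Q²/g = 431²/9.81 = 18940.
Trying y = 5.24 m: A³/T = 10390 — too small.
Trying y = 7.48 m: A³/T = 47840 — too large.
Trying y = 6.04 m: A³/T = 18980 — matches.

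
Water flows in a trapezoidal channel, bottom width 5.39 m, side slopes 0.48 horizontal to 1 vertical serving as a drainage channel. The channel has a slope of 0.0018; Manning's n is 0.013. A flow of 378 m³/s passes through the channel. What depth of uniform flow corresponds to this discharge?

Manning's equation rearranged: A R^(2/3) = nQ / (1·√S) = 0.013 × 378 / (√0.0018) = 115.8.
Try y = 7.3 m: A R^(2/3) = 135.3 — high.
Try y = 5.35 m: A R^(2/3) = 77.73 — low.
Try y = 6.7 m: A R^(2/3) = 115.8 — matches.

y_n = 6.7 m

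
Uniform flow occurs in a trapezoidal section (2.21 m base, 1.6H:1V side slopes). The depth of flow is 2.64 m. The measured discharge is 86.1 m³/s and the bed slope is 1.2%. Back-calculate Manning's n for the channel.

n = 0.027

With bottom width b = 2.21 m and side slope z = 1.6: A = (b + zy)y = (2.21 + 1.6×2.64)×2.64 = 16.99 m²; P = b + 2y√(1+z²) = 2.21 + 2×2.64×1.887 = 12.17 m.
Hydraulic radius R = A/P = 16.99/12.17 = 1.395 m.
Rearranging Manning's equation: n = (1/Q) A R^(2/3) S^(1/2) = (1/86.1) × 16.99 × 1.395^(2/3) × √0.012 = 0.027.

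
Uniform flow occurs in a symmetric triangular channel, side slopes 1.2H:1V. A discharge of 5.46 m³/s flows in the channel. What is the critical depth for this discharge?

y_c = 1.33 m

At critical depth, Q² T / (g A³) = 1, i.e. A³/T = Q²/g = 5.46²/9.81 = 3.039.
At y = 1.54 m: A³/T = 6.236 — over.
At y = 1.33 m: A³/T = 2.996 — matches.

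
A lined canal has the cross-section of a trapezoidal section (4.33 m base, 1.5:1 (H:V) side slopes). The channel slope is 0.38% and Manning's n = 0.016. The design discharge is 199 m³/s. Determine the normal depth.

y_n = 3.46 m

Manning's equation rearranged: A R^(2/3) = nQ / (1·√S) = 0.016 × 199 / (√0.0038) = 51.65.
Trying y = 3.01 m: A R^(2/3) = 38.71 — short.
Trying y = 3.98 m: A R^(2/3) = 69.23 — over.
Trying y = 3.46 m: A R^(2/3) = 51.59 — close enough.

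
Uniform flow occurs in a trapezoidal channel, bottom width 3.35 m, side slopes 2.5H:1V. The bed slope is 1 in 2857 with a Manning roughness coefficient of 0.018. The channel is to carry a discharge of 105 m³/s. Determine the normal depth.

Manning's equation rearranged: A R^(2/3) = nQ / (1·√S) = 0.018 × 105 / (√0.00035) = 101.
Try y = 4.84 m: A R^(2/3) = 139.3 — over.
Try y = 3.76 m: A R^(2/3) = 76.9 — short.
Try y = 4.23 m: A R^(2/3) = 101.3 — matches.

y_n = 4.23 m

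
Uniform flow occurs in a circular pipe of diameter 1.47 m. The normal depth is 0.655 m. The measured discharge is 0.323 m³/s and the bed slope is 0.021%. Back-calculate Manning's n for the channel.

For a circular section of diameter D = 1.47 m at depth y = 0.655 m, the central angle is θ = 2 arccos(1 − 2y/D) = 2.923 rad. Then A = (D²/8)(θ − sin θ) = 0.7312 m² and P = Dθ/2 = 2.149 m.
Hydraulic radius R = A/P = 0.7312/2.149 = 0.3403 m.
Rearranging Manning's equation: n = (1/Q) A R^(2/3) S^(1/2) = (1/0.323) × 0.7312 × 0.3403^(2/3) × √0.00021 = 0.016.

n = 0.016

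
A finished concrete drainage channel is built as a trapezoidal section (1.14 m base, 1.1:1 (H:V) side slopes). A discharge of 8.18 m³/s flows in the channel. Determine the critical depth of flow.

y_c = 1.2 m

At critical depth, Q² T / (g A³) = 1, i.e. A³/T = Q²/g = 8.18²/9.81 = 6.821.
Trying y = 1.02 m: A³/T = 3.63 — short.
Trying y = 1.53 m: A³/T = 17.88 — over.
Trying y = 1.2 m: A³/T = 6.805 — close enough.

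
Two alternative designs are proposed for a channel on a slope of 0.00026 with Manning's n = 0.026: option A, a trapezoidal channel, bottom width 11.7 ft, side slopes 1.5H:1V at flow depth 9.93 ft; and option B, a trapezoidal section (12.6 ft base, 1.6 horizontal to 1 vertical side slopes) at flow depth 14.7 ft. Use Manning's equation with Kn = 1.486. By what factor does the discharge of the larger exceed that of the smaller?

2.52

Channel A: With bottom width b = 11.7 ft and side slope z = 1.5: A = (b + zy)y = (11.7 + 1.5×9.93)×9.93 = 264.1 ft²; P = b + 2y√(1+z²) = 11.7 + 2×9.93×1.803 = 47.5 ft. Hydraulic radius R = A/P = 264.1/47.5 = 5.559 ft. Q_A = (1.486/0.026)·264.1·5.559^(2/3)·√0.00026 = 763.8 ft³/s.
Channel B: With bottom width b = 12.6 ft and side slope z = 1.6: A = (b + zy)y = (12.6 + 1.6×14.7)×14.7 = 531 ft²; P = b + 2y√(1+z²) = 12.6 + 2×14.7×1.887 = 68.07 ft. Hydraulic radius R = A/P = 531/68.07 = 7.8 ft. Q_B = (1.486/0.026)·531·7.8^(2/3)·√0.00026 = 1925 ft³/s.
The larger discharge is 1925 ft³/s and the smaller is 763.8 ft³/s; the ratio is 2.52.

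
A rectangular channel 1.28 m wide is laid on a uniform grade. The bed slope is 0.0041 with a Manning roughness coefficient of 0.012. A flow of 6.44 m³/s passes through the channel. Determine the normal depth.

Manning's equation rearranged: A R^(2/3) = nQ / (1·√S) = 0.012 × 6.44 / (√0.0041) = 1.207.
Try y = 1.98 m: A R^(2/3) = 1.562 — too large.
Try y = 1.59 m: A R^(2/3) = 1.206 — ≈ 1.207.

y_n = 1.59 m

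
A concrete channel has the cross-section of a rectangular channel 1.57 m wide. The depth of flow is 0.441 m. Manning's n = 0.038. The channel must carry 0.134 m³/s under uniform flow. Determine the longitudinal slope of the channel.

S = 0.000292

Flow area A = b·y = 1.57 × 0.441 = 0.6924 m². Wetted perimeter P = b + 2y = 1.57 + 2×0.441 = 2.452 m.
Hydraulic radius R = A/P = 0.6924/2.452 = 0.2824 m.
From Manning's equation, S = [nQ / (1 A R^(2/3))]² = [0.038 × 0.134 / (1 × 0.6924 × 0.2824^(2/3))]² = 0.000292.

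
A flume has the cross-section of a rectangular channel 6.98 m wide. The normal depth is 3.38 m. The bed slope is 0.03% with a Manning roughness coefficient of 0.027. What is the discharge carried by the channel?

Flow area A = b·y = 6.98 × 3.38 = 23.59 m². Wetted perimeter P = b + 2y = 6.98 + 2×3.38 = 13.74 m.
Hydraulic radius R = A/P = 23.59/13.74 = 1.717 m.
Manning's equation: Q = (1/n) A R^(2/3) S^(1/2) = (1/0.027) × 23.59 × 1.717^(2/3) × 0.0003^(1/2) = 21.7 m³/s.

Q = 21.7 m³/s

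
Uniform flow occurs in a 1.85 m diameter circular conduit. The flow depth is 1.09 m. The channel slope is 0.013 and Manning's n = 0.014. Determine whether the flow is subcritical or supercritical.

supercritical

For a circular section of diameter D = 1.85 m at depth y = 1.09 m, the central angle is θ = 2 arccos(1 − 2y/D) = 3.5 rad. Then A = (D²/8)(θ − sin θ) = 1.648 m² and P = Dθ/2 = 3.238 m.
Hydraulic radius R = A/P = 1.648/3.238 = 0.5089 m.
V = (1/n) R^(2/3) √S = (1/0.014) × 0.5089^(2/3) × √0.013 = 5.191 m/s. Hydraulic depth D_h = A/T = 1.648/1.82 = 0.9051 m.
Froude number Fr = V/√(g·D_h) = 5.191/√(9.81×0.9051) = 1.74, which is greater than 1, so the flow is supercritical.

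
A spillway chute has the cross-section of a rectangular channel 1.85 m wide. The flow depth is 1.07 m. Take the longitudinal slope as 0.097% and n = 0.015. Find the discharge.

Flow area A = b·y = 1.85 × 1.07 = 1.98 m². Wetted perimeter P = b + 2y = 1.85 + 2×1.07 = 3.99 m.
Hydraulic radius R = A/P = 1.98/3.99 = 0.4961 m.
Manning's equation: Q = (1/n) A R^(2/3) S^(1/2) = (1/0.015) × 1.98 × 0.4961^(2/3) × 0.00097^(1/2) = 2.58 m³/s.

Q = 2.58 m³/s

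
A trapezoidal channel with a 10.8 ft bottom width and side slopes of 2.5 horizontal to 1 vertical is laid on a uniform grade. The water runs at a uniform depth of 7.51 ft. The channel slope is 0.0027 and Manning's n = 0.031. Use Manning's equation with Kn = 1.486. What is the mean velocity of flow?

With bottom width b = 10.8 ft and side slope z = 2.5: A = (b + zy)y = (10.8 + 2.5×7.51)×7.51 = 222.1 ft²; P = b + 2y√(1+z²) = 10.8 + 2×7.51×2.693 = 51.24 ft.
Hydraulic radius R = A/P = 222.1/51.24 = 4.334 ft.
From Manning's equation, V = (1.486/n) R^(2/3) S^(1/2) = (1.486/0.031) × 4.334^(2/3) × 0.0027^(1/2) = 6.62 ft/s.

V = 6.62 ft/s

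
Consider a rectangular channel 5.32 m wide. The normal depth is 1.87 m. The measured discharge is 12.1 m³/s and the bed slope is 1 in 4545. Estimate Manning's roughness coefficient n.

Flow area A = b·y = 5.32 × 1.87 = 9.948 m². Wetted perimeter P = b + 2y = 5.32 + 2×1.87 = 9.06 m.
Hydraulic radius R = A/P = 9.948/9.06 = 1.098 m.
Rearranging Manning's equation: n = (1/Q) A R^(2/3) S^(1/2) = (1/12.1) × 9.948 × 1.098^(2/3) × √0.00022 = 0.013.

n = 0.013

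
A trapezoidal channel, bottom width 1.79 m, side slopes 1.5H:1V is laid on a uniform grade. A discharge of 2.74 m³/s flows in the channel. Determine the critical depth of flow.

At critical depth, Q² T / (g A³) = 1, i.e. A³/T = Q²/g = 2.74²/9.81 = 0.7653.
Try y = 0.368 m: A³/T = 0.2212 — too small.
Try y = 0.531 m: A³/T = 0.7658 — matches.

y_c = 0.531 m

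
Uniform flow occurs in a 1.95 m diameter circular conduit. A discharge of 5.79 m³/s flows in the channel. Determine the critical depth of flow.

y_c = 1.17 m

At critical depth, Q² T / (g A³) = 1, i.e. A³/T = Q²/g = 5.79²/9.81 = 3.417.
Try y = 1.46 m: A³/T = 8.156 — too large.
Try y = 1.04 m: A³/T = 2.185 — too small.
Try y = 1.17 m: A³/T = 3.428 — ≈ 3.417.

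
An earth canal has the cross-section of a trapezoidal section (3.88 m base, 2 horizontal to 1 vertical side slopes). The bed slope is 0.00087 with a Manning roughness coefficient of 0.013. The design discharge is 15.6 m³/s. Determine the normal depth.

y_n = 1.23 m

Manning's equation rearranged: A R^(2/3) = nQ / (1·√S) = 0.013 × 15.6 / (√0.00087) = 6.876.
At y = 1.49 m: A R^(2/3) = 10.01 — high.
At y = 1.23 m: A R^(2/3) = 6.894 — close enough.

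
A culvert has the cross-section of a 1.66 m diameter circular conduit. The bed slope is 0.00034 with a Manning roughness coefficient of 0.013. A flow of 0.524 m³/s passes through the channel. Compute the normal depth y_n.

y_n = 0.631 m

Manning's equation rearranged: A R^(2/3) = nQ / (1·√S) = 0.013 × 0.524 / (√0.00034) = 0.3694.
Try y = 0.434 m: A R^(2/3) = 0.1802 — low.
Try y = 0.777 m: A R^(2/3) = 0.5374 — high.
Try y = 0.631 m: A R^(2/3) = 0.3694 — close enough.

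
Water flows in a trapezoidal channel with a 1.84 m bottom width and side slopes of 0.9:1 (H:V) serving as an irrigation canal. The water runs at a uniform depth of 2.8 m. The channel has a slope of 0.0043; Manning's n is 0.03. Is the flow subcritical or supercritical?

subcritical

With bottom width b = 1.84 m and side slope z = 0.9: A = (b + zy)y = (1.84 + 0.9×2.8)×2.8 = 12.21 m²; P = b + 2y√(1+z²) = 1.84 + 2×2.8×1.345 = 9.374 m.
Hydraulic radius R = A/P = 12.21/9.374 = 1.302 m.
V = (1/n) R^(2/3) √S = (1/0.03) × 1.302^(2/3) × √0.0043 = 2.607 m/s. Hydraulic depth D_h = A/T = 12.21/6.88 = 1.774 m.
Froude number Fr = V/√(g·D_h) = 2.607/√(9.81×1.774) = 0.625, which is less than 1, so the flow is subcritical.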